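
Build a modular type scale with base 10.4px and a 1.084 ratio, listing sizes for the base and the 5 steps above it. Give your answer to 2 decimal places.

10.40px, 11.27px, 12.22px, 13.25px, 14.36px, 15.57px

Step 0: 10.4px
Step 1: 10.4 × 1.084 = 11.27
Step 2: 10.4 × 1.084² = 12.22
Step 3: 10.4 × 1.084³ = 13.25
Step 4: 10.4 × 1.084⁴ = 14.36
Step 5: 10.4 × 1.084⁵ = 15.57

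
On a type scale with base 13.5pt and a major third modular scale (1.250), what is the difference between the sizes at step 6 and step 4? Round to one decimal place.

18.5pt

Step 4: 13.5 × 1.250⁴ = 32.959pt
Step 6: 13.5 × 1.250⁶ = 51.498pt
Difference: 51.498 − 32.959 = 18.539pt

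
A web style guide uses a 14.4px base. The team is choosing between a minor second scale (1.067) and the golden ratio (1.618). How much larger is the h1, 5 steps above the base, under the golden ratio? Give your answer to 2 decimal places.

139.77px

Minor second: 14.4 × 1.067⁵ = 19.9152px
Golden ratio: 14.4 × 1.618⁵ = 159.6817px
Difference: 159.6817 − 19.9152 = 139.7665px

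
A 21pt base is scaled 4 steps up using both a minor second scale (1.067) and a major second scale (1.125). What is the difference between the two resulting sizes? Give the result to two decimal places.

6.42pt

Minor second: 21.0 × 1.067⁴ = 27.2193pt
Major second: 21.0 × 1.125⁴ = 33.6379pt
Difference: 33.6379 − 27.2193 = 6.4186pt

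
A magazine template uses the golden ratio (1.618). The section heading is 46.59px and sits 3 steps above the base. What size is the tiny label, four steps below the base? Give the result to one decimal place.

1.6px

The gap is -4 − (3) = -7 steps, so the factor is 1.618^-7.
46.59 ÷ 1.618⁷ = 46.59 ÷ 29.03017 ≈ 1.605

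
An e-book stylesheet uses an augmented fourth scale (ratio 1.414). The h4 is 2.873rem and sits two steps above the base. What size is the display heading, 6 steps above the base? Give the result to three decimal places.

11.485rem

2.873 × 1.414⁴ = 2.873 × 3.99758 ≈ 11.485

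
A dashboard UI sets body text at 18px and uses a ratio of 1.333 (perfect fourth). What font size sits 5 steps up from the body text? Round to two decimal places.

18.0 × 1.333⁵ = 18.0 × 4.20873 ≈ 75.76

75.76px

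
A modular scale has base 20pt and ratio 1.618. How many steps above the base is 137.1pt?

4

1.618ⁿ = 137.1 / 20 = 6.8550
n = ln(6.8550) / ln(1.618) = 1.9250 / 0.4812 ≈ 4.00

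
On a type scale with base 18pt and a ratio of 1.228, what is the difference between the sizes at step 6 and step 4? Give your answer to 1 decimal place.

20.8pt

Step 4: 18.0 × 1.228⁴ = 40.932pt
Step 6: 18.0 × 1.228⁶ = 61.725pt
Difference: 61.725 − 40.932 = 20.793pt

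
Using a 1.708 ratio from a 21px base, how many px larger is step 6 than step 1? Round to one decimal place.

Step 1: 21.0 × 1.708 = 35.868px
Step 6: 21.0 × 1.708⁶ = 521.371px
Difference: 521.371 − 35.868 = 485.503px

485.5px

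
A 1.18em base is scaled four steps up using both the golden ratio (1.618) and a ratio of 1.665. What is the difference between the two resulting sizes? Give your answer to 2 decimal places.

Golden ratio: 1.18 × 1.618⁴ = 8.0872em
At 1.665: 1.18 × 1.665⁴ = 9.0686em
Difference: 9.0686 − 8.0872 = 0.9814em

0.98em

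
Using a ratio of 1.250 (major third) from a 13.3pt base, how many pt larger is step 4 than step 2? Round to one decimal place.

11.7pt

Step 2: 13.3 × 1.250² = 20.781pt
Step 4: 13.3 × 1.250⁴ = 32.471pt
Difference: 32.471 − 20.781 = 11.690pt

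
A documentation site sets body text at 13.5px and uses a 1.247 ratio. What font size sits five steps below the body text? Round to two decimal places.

4.48px

13.5 ÷ 1.247⁵ = 13.5 ÷ 3.01531 ≈ 4.48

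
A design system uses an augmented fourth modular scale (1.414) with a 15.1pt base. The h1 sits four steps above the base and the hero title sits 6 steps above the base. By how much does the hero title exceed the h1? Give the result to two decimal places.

Step 4: 15.1 × 1.414⁴ = 60.3635pt
Step 6: 15.1 × 1.414⁶ = 120.6906pt
Difference: 120.6906 − 60.3635 = 60.3271pt

60.33pt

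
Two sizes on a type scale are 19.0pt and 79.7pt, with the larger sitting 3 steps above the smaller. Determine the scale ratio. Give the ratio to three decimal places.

1.613

The ratio satisfies 19.0 × r³ = 79.7, so r = (79.7 / 19.0)^(1/3).
r = 4.1947^(1/3) ≈ 1.6128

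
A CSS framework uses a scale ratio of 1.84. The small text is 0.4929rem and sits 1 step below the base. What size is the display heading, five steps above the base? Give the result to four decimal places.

The gap is 5 − (-1) = 6 steps, so the factor is 1.84^6.
0.4929 × 1.84⁶ = 0.4929 × 38.80672 ≈ 19.1278

19.1278rem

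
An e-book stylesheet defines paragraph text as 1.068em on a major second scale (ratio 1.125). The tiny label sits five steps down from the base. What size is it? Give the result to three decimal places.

Each step on a modular scale multiplies by the ratio, so the size n steps from the base is base × ratioⁿ.
1.068 ÷ 1.125⁵ = 1.068 ÷ 1.80203 ≈ 0.593

0.593em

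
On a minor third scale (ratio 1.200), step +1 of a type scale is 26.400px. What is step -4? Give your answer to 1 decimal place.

10.6px

The gap is -4 − (1) = -5 steps, so the factor is 1.200^-5.
26.400 ÷ 1.200⁵ = 26.400 ÷ 2.48832 ≈ 10.610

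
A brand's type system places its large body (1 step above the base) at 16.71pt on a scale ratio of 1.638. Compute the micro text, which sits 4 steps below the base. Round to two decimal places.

1.42pt

16.71 ÷ 1.638⁵ = 16.71 ÷ 11.79151 ≈ 1.417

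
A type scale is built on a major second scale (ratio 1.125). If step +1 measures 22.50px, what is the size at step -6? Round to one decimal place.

The gap is -6 − (1) = -7 steps, so the factor is 1.125^-7.
22.50 ÷ 1.125⁷ = 22.50 ÷ 2.28070 ≈ 9.865

9.9px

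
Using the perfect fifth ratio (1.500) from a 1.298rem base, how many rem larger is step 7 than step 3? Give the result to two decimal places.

Step 3: 1.298 × 1.500³ = 4.3807rem
Step 7: 1.298 × 1.500⁷ = 22.1775rem
Difference: 22.1775 − 4.3807 = 17.7968rem

17.80rem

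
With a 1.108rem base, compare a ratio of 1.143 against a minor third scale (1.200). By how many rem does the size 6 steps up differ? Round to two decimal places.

At 1.143: 1.108 × 1.143⁶ = 2.4707rem
Minor third: 1.108 × 1.200⁶ = 3.3085rem
Difference: 3.3085 − 2.4707 = 0.8378rem

0.84rem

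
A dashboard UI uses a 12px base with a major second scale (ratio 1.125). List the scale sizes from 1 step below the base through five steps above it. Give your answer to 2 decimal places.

Step -1: 12.0 ÷ 1.125 = 10.67
Step 0: 12px
Step 1: 12.0 × 1.125 = 13.50
Step 2: 12.0 × 1.125² = 15.19
Step 3: 12.0 × 1.125³ = 17.09
Step 4: 12.0 × 1.125⁴ = 19.22
Step 5: 12.0 × 1.125⁵ = 21.62

10.67px, 12.00px, 13.50px, 15.19px, 17.09px, 19.22px, 21.62px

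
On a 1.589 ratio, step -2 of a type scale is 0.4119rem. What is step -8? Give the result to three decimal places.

Moving from step -2 to step -8 is 6 steps down, so divide by r⁶.
0.4119 ÷ 1.589⁶ = 0.4119 ÷ 16.09694 ≈ 0.026

0.026rem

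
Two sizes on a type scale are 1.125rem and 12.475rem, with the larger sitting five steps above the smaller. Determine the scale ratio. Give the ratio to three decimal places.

r⁵ = 12.475 / 1.125, so r = (12.475/1.125)^(1/5).
r = 11.0889^(1/5) ≈ 1.6180

1.618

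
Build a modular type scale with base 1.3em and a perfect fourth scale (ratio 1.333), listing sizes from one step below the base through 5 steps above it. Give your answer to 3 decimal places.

0.975em, 1.300em, 1.733em, 2.310em, 3.079em, 4.105em, 5.471em

Step -1: 1.3 ÷ 1.333 = 0.975
Step 0: 1.3em
Step 1: 1.3 × 1.333 = 1.733
Step 2: 1.3 × 1.333² = 2.310
Step 3: 1.3 × 1.333³ = 3.079
Step 4: 1.3 × 1.333⁴ = 4.105
Step 5: 1.3 × 1.333⁵ = 5.471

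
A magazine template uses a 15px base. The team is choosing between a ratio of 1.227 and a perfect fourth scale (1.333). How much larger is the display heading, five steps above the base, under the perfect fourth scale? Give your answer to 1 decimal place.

At 1.227: 15.0 × 1.227⁵ = 41.717px
Perfect fourth: 15.0 × 1.333⁵ = 63.131px
Difference: 63.131 − 41.717 = 21.414px

21.4px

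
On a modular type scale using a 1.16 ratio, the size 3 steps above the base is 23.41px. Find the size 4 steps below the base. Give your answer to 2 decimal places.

8.28px

The gap is -4 − (3) = -7 steps, so the factor is 1.16^-7.
23.41 ÷ 1.16⁷ = 23.41 ÷ 2.82622 ≈ 8.283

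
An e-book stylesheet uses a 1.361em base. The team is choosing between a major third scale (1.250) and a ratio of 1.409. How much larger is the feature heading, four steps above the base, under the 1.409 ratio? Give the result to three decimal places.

2.041em

Major third: 1.361 × 1.250⁴ = 3.32275em
At 1.409: 1.361 × 1.409⁴ = 5.36416em
Difference: 5.36416 − 3.32275 = 2.04141em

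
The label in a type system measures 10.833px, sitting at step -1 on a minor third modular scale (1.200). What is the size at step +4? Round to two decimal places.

26.96px

10.833 × 1.200⁵ = 10.833 × 2.48832 ≈ 26.956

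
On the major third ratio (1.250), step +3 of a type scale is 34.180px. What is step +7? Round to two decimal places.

83.45px

34.180 × 1.250⁴ = 34.180 × 2.44141 ≈ 83.447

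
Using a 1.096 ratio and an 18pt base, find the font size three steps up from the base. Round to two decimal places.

A modular type scale is a geometric sequence: sizeₙ = base × rⁿ.
18.0 × 1.096³ = 18.0 × 1.31653 ≈ 23.70

23.70pt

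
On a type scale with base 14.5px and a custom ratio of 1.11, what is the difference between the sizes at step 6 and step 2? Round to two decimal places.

Step 2: 14.5 × 1.11² = 17.8655px
Step 6: 14.5 × 1.11⁶ = 27.1210px
Difference: 27.1210 − 17.8655 = 9.2555px

9.26px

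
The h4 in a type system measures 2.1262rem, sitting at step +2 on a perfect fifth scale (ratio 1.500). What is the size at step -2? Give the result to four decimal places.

0.4200rem

The gap is -2 − (2) = -4 steps, so the factor is 1.500^-4.
2.1262 ÷ 1.500⁴ = 2.1262 ÷ 5.06250 ≈ 0.4200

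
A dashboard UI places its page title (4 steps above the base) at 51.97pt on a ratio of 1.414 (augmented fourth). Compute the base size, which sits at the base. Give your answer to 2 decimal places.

51.97 ÷ 1.414⁴ = 51.97 ÷ 3.99758 ≈ 13.000

13.00pt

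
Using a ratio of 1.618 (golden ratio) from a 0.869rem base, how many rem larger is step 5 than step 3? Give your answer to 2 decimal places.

Step 3: 0.869 × 1.618³ = 3.6809rem
Step 5: 0.869 × 1.618⁵ = 9.6363rem
Difference: 9.6363 − 3.6809 = 5.9554rem

5.96rem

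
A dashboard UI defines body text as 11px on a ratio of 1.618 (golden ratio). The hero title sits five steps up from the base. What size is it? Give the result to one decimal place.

122.0px

Every step multiplies by the scale ratio.
11.0 × 1.618⁵ = 11.0 × 11.08901 ≈ 121.98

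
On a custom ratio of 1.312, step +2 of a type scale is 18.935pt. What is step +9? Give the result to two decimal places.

18.935 × 1.312⁷ = 18.935 × 6.69171 ≈ 126.707

126.71pt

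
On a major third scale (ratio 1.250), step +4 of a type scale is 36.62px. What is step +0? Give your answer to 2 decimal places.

15.00px

36.62 ÷ 1.250⁴ = 36.62 ÷ 2.44141 ≈ 15.000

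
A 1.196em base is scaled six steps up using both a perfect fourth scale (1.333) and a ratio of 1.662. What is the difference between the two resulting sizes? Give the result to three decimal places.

18.497em

Perfect fourth: 1.196 × 1.333⁶ = 6.70984em
At 1.662: 1.196 × 1.662⁶ = 25.20678em
Difference: 25.20678 − 6.70984 = 18.49694em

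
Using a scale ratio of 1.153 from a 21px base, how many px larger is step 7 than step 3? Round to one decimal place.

Step 3: 21.0 × 1.153³ = 32.189px
Step 7: 21.0 × 1.153⁷ = 56.888px
Difference: 56.888 − 32.189 = 24.699px

24.7px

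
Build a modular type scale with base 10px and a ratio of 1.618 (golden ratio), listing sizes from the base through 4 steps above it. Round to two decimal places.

Step 0: 10px
Step 1: 10.0 × 1.618 = 16.18
Step 2: 10.0 × 1.618² = 26.18
Step 3: 10.0 × 1.618³ = 42.36
Step 4: 10.0 × 1.618⁴ = 68.54

10.00px, 16.18px, 26.18px, 42.36px, 68.54px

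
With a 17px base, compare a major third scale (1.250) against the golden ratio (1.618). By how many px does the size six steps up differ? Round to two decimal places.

240.16px

Major third: 17.0 × 1.250⁶ = 64.8499px
Golden ratio: 17.0 × 1.618⁶ = 305.0142px
Difference: 305.0142 − 64.8499 = 240.1643px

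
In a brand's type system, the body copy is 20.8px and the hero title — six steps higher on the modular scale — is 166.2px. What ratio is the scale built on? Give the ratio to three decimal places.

1.414

The ratio satisfies 20.8 × r⁶ = 166.2, so r = (166.2 / 20.8)^(1/6).
r = 7.9904^(1/6) ≈ 1.4139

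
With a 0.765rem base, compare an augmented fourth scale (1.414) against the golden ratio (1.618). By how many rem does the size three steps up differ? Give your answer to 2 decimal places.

1.08rem

Augmented fourth: 0.765 × 1.414³ = 2.1628rem
Golden ratio: 0.765 × 1.618³ = 3.2404rem
Difference: 3.2404 − 2.1628 = 1.0776rem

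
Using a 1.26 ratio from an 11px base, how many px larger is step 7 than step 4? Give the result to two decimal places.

27.74px

Step 4: 11.0 × 1.26⁴ = 27.7252px
Step 7: 11.0 × 1.26⁷ = 55.4608px
Difference: 55.4608 − 27.7252 = 27.7356px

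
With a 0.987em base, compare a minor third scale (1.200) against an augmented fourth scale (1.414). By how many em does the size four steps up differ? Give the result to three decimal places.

Minor third: 0.987 × 1.200⁴ = 2.04664em
Augmented fourth: 0.987 × 1.414⁴ = 3.94562em
Difference: 3.94562 − 2.04664 = 1.89898em

1.899em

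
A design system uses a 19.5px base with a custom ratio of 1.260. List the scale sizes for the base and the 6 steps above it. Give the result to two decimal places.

19.50px, 24.57px, 30.96px, 39.01px, 49.15px, 61.93px, 78.03px

Step 0: 19.5px
Step 1: 19.5 × 1.260 = 24.57
Step 2: 19.5 × 1.260² = 30.96
Step 3: 19.5 × 1.260³ = 39.01
Step 4: 19.5 × 1.260⁴ = 49.15
Step 5: 19.5 × 1.260⁵ = 61.93
Step 6: 19.5 × 1.260⁶ = 78.03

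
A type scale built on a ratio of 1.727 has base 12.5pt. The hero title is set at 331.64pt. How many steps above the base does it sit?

6

1.727ⁿ = 331.64 / 12.5 = 26.5312
n = ln(26.5312) / ln(1.727) = 3.2783 / 0.5464 ≈ 6.00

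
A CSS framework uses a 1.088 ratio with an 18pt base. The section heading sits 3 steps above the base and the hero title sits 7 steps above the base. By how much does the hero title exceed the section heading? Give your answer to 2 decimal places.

9.30pt

Step 3: 18.0 × 1.088³ = 23.1824pt
Step 7: 18.0 × 1.088⁷ = 32.4844pt
Difference: 32.4844 − 23.1824 = 9.3020pt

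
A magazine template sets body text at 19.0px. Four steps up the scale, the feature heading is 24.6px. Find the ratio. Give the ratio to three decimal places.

1.067

The ratio satisfies 19.0 × r⁴ = 24.6, so r = (24.6 / 19.0)^(1/4).
r = 1.2947^(1/4) ≈ 1.0667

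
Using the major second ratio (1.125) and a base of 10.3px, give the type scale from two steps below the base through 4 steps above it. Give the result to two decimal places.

8.14px, 9.16px, 10.30px, 11.59px, 13.04px, 14.67px, 16.50px

Step -2: 10.3 ÷ 1.125² = 8.14
Step -1: 10.3 ÷ 1.125 = 9.16
Step 0: 10.3px
Step 1: 10.3 × 1.125 = 11.59
Step 2: 10.3 × 1.125² = 13.04
Step 3: 10.3 × 1.125³ = 14.67
Step 4: 10.3 × 1.125⁴ = 16.50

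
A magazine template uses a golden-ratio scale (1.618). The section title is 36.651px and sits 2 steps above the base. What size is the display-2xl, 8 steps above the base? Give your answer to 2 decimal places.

657.59px

Moving from step +2 to step +8 is 6 steps up, so multiply by r⁶.
36.651 × 1.618⁶ = 36.651 × 17.94201 ≈ 657.593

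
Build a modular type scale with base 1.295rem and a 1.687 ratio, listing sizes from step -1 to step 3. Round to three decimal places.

0.768rem, 1.295rem, 2.185rem, 3.686rem, 6.217rem

Step -1: 1.295 ÷ 1.687 = 0.768
Step 0: 1.295rem
Step 1: 1.295 × 1.687 = 2.185
Step 2: 1.295 × 1.687² = 3.686
Step 3: 1.295 × 1.687³ = 6.217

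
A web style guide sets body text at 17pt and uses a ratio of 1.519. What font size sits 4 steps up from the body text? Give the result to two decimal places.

A modular type scale is a geometric sequence: sizeₙ = base × rⁿ.
17.0 × 1.519⁴ = 17.0 × 5.32391 ≈ 90.51

90.51pt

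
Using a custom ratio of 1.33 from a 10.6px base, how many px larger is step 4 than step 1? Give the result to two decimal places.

Step 1: 10.6 × 1.33 = 14.0980px
Step 4: 10.6 × 1.33⁴ = 33.1675px
Difference: 33.1675 − 14.0980 = 19.0695px

19.07px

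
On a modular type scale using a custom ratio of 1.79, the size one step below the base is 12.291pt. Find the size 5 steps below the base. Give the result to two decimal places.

1.20pt

Moving from step -1 to step -5 is 4 steps down, so divide by r⁴.
12.291 ÷ 1.79⁴ = 12.291 ÷ 10.26626 ≈ 1.197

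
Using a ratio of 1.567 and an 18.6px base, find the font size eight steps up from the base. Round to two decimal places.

18.6 × 1.567⁸ = 18.6 × 36.35398 ≈ 676.18

676.18px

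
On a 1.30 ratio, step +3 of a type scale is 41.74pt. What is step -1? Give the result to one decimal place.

41.74 ÷ 1.30⁴ = 41.74 ÷ 2.85610 ≈ 14.614

14.6pt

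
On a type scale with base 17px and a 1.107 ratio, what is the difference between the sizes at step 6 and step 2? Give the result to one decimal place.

Step 2: 17.0 × 1.107² = 20.833px
Step 6: 17.0 × 1.107⁶ = 31.285px
Difference: 31.285 − 20.833 = 10.452px

10.5px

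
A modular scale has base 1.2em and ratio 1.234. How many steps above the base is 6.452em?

1.234ⁿ = 6.452 / 1.2 = 5.3767
n = ln(5.3767) / ln(1.234) = 1.6821 / 0.2103 ≈ 8.00

8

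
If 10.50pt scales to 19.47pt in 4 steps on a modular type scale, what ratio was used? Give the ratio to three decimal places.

1.167

The ratio satisfies 10.50 × r⁴ = 19.47, so r = (19.47 / 10.50)^(1/4).
r = 1.8543^(1/4) ≈ 1.1669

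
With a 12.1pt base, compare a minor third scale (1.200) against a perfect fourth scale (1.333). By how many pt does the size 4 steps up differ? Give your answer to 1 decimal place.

Minor third: 12.1 × 1.200⁴ = 25.091pt
Perfect fourth: 12.1 × 1.333⁴ = 38.204pt
Difference: 38.204 − 25.091 = 13.113pt

13.1pt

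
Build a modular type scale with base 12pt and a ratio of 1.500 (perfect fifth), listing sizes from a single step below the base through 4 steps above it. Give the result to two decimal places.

8.00pt, 12.00pt, 18.00pt, 27.00pt, 40.50pt, 60.75pt

Step -1: 12.0 ÷ 1.500 = 8.00
Step 0: 12pt
Step 1: 12.0 × 1.500 = 18.00
Step 2: 12.0 × 1.500² = 27.00
Step 3: 12.0 × 1.500³ = 40.50
Step 4: 12.0 × 1.500⁴ = 60.75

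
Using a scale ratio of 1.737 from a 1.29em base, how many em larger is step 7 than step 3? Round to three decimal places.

54.784em

Step 3: 1.29 × 1.737³ = 6.76066em
Step 7: 1.29 × 1.737⁷ = 61.54439em
Difference: 61.54439 − 6.76066 = 54.78373em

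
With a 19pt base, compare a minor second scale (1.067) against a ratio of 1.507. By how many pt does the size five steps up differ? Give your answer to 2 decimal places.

121.40pt

Minor second: 19.0 × 1.067⁵ = 26.2770pt
At 1.507: 19.0 × 1.507⁵ = 147.6794pt
Difference: 147.6794 − 26.2770 = 121.4024pt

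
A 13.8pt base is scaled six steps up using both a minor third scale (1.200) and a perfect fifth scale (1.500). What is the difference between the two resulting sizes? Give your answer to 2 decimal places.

Minor third: 13.8 × 1.200⁶ = 41.2066pt
Perfect fifth: 13.8 × 1.500⁶ = 157.1906pt
Difference: 157.1906 − 41.2066 = 115.9840pt

115.98pt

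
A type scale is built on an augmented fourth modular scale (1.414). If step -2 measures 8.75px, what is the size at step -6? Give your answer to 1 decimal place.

2.2px

The gap is -6 − (-2) = -4 steps, so the factor is 1.414^-4.
8.75 ÷ 1.414⁴ = 8.75 ÷ 3.99758 ≈ 2.189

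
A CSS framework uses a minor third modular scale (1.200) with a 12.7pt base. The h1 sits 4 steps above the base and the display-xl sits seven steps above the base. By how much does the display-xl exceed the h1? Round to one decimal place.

Step 4: 12.7 × 1.200⁴ = 26.335pt
Step 7: 12.7 × 1.200⁷ = 45.506pt
Difference: 45.506 − 26.335 = 19.171pt

19.2pt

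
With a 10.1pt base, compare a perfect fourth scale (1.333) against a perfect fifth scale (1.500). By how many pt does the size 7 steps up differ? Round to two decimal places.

Perfect fourth: 10.1 × 1.333⁷ = 75.5322pt
Perfect fifth: 10.1 × 1.500⁷ = 172.5680pt
Difference: 172.5680 − 75.5322 = 97.0358pt

97.04pt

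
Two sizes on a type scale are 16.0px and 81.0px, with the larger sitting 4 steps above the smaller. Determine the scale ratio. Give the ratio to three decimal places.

1.500

The ratio satisfies 16.0 × r⁴ = 81.0, so r = (81.0 / 16.0)^(1/4).
r = 5.0625^(1/4) ≈ 1.5000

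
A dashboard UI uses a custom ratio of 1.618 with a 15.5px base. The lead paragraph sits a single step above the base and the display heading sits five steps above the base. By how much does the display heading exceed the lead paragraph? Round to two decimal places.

Step 1: 15.5 × 1.618 = 25.0790px
Step 5: 15.5 × 1.618⁵ = 171.8796px
Difference: 171.8796 − 25.0790 = 146.8006px

146.80px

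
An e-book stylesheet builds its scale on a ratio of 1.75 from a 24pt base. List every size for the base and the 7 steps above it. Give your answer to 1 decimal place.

Step 0: 24pt
Step 1: 24.0 × 1.75 = 42.0
Step 2: 24.0 × 1.75² = 73.5
Step 3: 24.0 × 1.75³ = 128.6
Step 4: 24.0 × 1.75⁴ = 225.1
Step 5: 24.0 × 1.75⁵ = 393.9
Step 6: 24.0 × 1.75⁶ = 689.3
Step 7: 24.0 × 1.75⁷ = 1206.4

24.0pt, 42.0pt, 73.5pt, 128.6pt, 225.1pt, 393.9pt, 689.3pt, 1206.4pt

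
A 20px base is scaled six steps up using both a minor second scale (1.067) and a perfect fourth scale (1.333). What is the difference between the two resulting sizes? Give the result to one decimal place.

Minor second: 20.0 × 1.067⁶ = 29.513px
Perfect fourth: 20.0 × 1.333⁶ = 112.205px
Difference: 112.205 − 29.513 = 82.692px

82.7px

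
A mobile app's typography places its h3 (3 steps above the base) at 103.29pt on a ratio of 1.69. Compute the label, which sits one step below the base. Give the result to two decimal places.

The gap is -1 − (3) = -4 steps, so the factor is 1.69^-4.
103.29 ÷ 1.69⁴ = 103.29 ÷ 8.15731 ≈ 12.662

12.66pt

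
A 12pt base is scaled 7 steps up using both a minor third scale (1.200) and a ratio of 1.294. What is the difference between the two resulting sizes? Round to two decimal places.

29.90pt

Minor third: 12.0 × 1.200⁷ = 42.9982pt
At 1.294: 12.0 × 1.294⁷ = 72.8989pt
Difference: 72.8989 − 42.9982 = 29.9007pt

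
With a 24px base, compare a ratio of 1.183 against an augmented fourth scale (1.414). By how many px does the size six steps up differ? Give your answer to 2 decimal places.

126.04px

At 1.183: 24.0 × 1.183⁶ = 65.7839px
Augmented fourth: 24.0 × 1.414⁶ = 191.8261px
Difference: 191.8261 − 65.7839 = 126.0422px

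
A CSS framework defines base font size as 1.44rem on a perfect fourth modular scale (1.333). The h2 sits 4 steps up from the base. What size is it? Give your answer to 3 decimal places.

4.547rem

1.44 × 1.333⁴ = 1.44 × 3.15733 ≈ 4.547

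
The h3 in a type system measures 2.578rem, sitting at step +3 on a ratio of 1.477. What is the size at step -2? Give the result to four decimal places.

0.3668rem

Moving from step +3 to step -2 is 5 steps down, so divide by r⁵.
2.578 ÷ 1.477⁵ = 2.578 ÷ 7.02914 ≈ 0.3668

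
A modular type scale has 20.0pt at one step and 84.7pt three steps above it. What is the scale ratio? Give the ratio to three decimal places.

1.618

The ratio satisfies 20.0 × r³ = 84.7, so r = (84.7 / 20.0)^(1/3).
r = 4.2350^(1/3) ≈ 1.6179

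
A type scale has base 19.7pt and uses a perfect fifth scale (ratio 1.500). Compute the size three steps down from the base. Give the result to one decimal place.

5.8pt

19.7 ÷ 1.500³ = 19.7 ÷ 3.37500 ≈ 5.84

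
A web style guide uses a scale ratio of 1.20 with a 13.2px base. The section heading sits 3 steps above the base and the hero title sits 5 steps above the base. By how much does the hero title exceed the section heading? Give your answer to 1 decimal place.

Step 3: 13.2 × 1.20³ = 22.810px
Step 5: 13.2 × 1.20⁵ = 32.846px
Difference: 32.846 − 22.810 = 10.036px

10.0px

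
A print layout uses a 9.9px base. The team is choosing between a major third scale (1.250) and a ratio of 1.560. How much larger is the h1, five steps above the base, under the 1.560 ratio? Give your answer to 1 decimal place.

61.3px

Major third: 9.9 × 1.250⁵ = 30.212px
At 1.560: 9.9 × 1.560⁵ = 91.466px
Difference: 91.466 − 30.212 = 61.254px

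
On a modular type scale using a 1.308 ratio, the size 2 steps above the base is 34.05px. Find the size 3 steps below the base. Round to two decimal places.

34.05 ÷ 1.308⁵ = 34.05 ÷ 3.82859 ≈ 8.894

8.89px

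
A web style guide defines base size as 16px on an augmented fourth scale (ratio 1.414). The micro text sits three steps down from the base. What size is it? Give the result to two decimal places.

5.66px

16.0 ÷ 1.414³ = 16.0 ÷ 2.82715 ≈ 5.66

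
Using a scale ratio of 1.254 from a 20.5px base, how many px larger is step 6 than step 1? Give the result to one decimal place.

Step 1: 20.5 × 1.254 = 25.707px
Step 6: 20.5 × 1.254⁶ = 79.715px
Difference: 79.715 − 25.707 = 54.008px

54.0px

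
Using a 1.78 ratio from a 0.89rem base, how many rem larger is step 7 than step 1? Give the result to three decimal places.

48.804rem

Step 1: 0.89 × 1.78 = 1.58420rem
Step 7: 0.89 × 1.78⁷ = 50.38834rem
Difference: 50.38834 − 1.58420 = 48.80414rem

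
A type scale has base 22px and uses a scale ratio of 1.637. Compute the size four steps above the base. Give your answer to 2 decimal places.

157.99px

A modular type scale is a geometric sequence: sizeₙ = base × rⁿ.
22.0 × 1.637⁴ = 22.0 × 7.18116 ≈ 157.99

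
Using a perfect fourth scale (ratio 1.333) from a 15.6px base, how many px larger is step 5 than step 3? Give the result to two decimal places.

Step 3: 15.6 × 1.333³ = 36.9501px
Step 5: 15.6 × 1.333⁵ = 65.6561px
Difference: 65.6561 − 36.9501 = 28.7060px

28.71px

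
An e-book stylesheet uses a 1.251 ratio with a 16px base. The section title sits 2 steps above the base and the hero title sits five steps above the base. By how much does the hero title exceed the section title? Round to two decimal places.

Step 2: 16.0 × 1.251² = 25.0400px
Step 5: 16.0 × 1.251⁵ = 49.0238px
Difference: 49.0238 − 25.0400 = 23.9838px

23.98px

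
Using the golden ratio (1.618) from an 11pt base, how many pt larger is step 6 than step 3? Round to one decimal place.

Step 3: 11.0 × 1.618³ = 46.594pt
Step 6: 11.0 × 1.618⁶ = 197.362pt
Difference: 197.362 − 46.594 = 150.768pt

150.8pt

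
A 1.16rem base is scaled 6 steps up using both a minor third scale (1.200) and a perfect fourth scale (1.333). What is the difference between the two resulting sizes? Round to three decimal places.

Minor third: 1.16 × 1.200⁶ = 3.46374rem
Perfect fourth: 1.16 × 1.333⁶ = 6.50787rem
Difference: 6.50787 − 3.46374 = 3.04413rem

3.044rem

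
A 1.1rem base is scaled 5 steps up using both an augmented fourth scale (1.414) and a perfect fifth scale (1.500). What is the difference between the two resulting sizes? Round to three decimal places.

2.135rem

Augmented fourth: 1.1 × 1.414⁵ = 6.21784rem
Perfect fifth: 1.1 × 1.500⁵ = 8.35313rem
Difference: 8.35313 − 6.21784 = 2.13529rem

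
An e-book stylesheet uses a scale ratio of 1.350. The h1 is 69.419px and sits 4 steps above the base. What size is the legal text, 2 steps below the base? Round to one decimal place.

69.419 ÷ 1.350⁶ = 69.419 ÷ 6.05345 ≈ 11.468

11.5px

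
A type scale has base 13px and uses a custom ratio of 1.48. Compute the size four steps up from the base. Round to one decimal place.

Every step multiplies by the scale ratio.
13.0 × 1.48⁴ = 13.0 × 4.79785 ≈ 62.37

62.4px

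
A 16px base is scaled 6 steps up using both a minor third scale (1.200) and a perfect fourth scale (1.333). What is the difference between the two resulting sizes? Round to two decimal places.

Minor third: 16.0 × 1.200⁶ = 47.7757px
Perfect fourth: 16.0 × 1.333⁶ = 89.7637px
Difference: 89.7637 − 47.7757 = 41.9880px

41.99px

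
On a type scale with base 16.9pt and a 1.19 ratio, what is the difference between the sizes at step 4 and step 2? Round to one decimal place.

10.0pt

Step 2: 16.9 × 1.19² = 23.932pt
Step 4: 16.9 × 1.19⁴ = 33.890pt
Difference: 33.890 − 23.932 = 9.958pt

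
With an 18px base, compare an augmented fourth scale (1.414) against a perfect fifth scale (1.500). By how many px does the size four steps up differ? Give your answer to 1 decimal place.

19.2px

Augmented fourth: 18.0 × 1.414⁴ = 71.957px
Perfect fifth: 18.0 × 1.500⁴ = 91.125px
Difference: 91.125 − 71.957 = 19.168px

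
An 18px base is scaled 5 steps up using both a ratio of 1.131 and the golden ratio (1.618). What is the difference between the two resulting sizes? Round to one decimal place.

At 1.131: 18.0 × 1.131⁵ = 33.311px
Golden ratio: 18.0 × 1.618⁵ = 199.602px
Difference: 199.602 − 33.311 = 166.291px

166.3px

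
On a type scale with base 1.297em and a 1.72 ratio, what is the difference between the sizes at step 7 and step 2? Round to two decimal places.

53.92em

Step 2: 1.297 × 1.72² = 3.8370em
Step 7: 1.297 × 1.72⁷ = 57.7616em
Difference: 57.7616 − 3.8370 = 53.9246em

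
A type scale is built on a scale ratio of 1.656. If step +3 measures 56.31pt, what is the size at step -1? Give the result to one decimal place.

The gap is -1 − (3) = -4 steps, so the factor is 1.656^-4.
56.31 ÷ 1.656⁴ = 56.31 ÷ 7.52041 ≈ 7.488

7.5pt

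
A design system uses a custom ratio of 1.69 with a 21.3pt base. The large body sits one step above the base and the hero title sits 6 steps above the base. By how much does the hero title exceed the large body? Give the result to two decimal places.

460.25pt

Step 1: 21.3 × 1.69 = 35.9970pt
Step 6: 21.3 × 1.69⁶ = 496.2492pt
Difference: 496.2492 − 35.9970 = 460.2522pt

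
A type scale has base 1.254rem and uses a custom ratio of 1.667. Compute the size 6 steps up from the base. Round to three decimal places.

Each step on a modular scale multiplies by the ratio, so the size n steps from the base is base × ratioⁿ.
1.254 × 1.667⁶ = 1.254 × 21.45920 ≈ 26.910

26.910rem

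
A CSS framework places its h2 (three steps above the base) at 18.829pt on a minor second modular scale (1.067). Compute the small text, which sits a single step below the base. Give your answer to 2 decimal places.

18.829 ÷ 1.067⁴ = 18.829 ÷ 1.29616 ≈ 14.527

14.53pt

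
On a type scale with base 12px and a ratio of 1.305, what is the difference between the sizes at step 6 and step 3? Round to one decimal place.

32.6px

Step 3: 12.0 × 1.305³ = 26.669px
Step 6: 12.0 × 1.305⁶ = 59.271px
Difference: 59.271 − 26.669 = 32.602px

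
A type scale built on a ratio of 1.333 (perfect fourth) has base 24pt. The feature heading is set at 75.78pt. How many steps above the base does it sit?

4

1.333ⁿ = 75.78 / 24 = 3.1575
n = ln(3.1575) / ln(1.333) = 1.1498 / 0.2874 ≈ 4.00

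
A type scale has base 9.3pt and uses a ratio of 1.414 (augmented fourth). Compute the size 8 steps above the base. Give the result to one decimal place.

Each step on a modular scale multiplies by the ratio, so the size n steps from the base is base × ratioⁿ.
9.3 × 1.414⁸ = 9.3 × 15.98068 ≈ 148.62

148.6pt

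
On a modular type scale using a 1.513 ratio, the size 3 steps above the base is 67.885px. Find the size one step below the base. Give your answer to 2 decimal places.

12.95px

Moving from step +3 to step -1 is 4 steps down, so divide by r⁴.
67.885 ÷ 1.513⁴ = 67.885 ÷ 5.24029 ≈ 12.954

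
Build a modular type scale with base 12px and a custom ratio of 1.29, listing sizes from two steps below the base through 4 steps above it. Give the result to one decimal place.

7.2px, 9.3px, 12.0px, 15.5px, 20.0px, 25.8px, 33.2px

Step -2: 12.0 ÷ 1.29² = 7.2
Step -1: 12.0 ÷ 1.29 = 9.3
Step 0: 12px
Step 1: 12.0 × 1.29 = 15.5
Step 2: 12.0 × 1.29² = 20.0
Step 3: 12.0 × 1.29³ = 25.8
Step 4: 12.0 × 1.29⁴ = 33.2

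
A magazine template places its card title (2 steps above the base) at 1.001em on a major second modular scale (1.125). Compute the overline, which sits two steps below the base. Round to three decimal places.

0.625em

Moving from step +2 to step -2 is 4 steps down, so divide by r⁴.
1.001 ÷ 1.125⁴ = 1.001 ÷ 1.60181 ≈ 0.625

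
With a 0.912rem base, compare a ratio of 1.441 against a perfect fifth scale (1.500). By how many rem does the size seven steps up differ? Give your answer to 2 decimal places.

3.82rem

At 1.441: 0.912 × 1.441⁷ = 11.7664rem
Perfect fifth: 0.912 × 1.500⁷ = 15.5824rem
Difference: 15.5824 − 11.7664 = 3.8160rem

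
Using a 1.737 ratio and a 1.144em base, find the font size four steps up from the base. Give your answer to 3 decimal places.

Every step multiplies by the scale ratio.
1.144 × 1.737⁴ = 1.144 × 9.10331 ≈ 10.414

10.414em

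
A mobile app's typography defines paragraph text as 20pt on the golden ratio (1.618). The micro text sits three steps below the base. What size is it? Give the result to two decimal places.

4.72pt

20.0 ÷ 1.618³ = 20.0 ÷ 4.23580 ≈ 4.72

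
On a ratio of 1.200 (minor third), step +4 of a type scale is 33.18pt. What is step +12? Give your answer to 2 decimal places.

33.18 × 1.200⁸ = 33.18 × 4.29982 ≈ 142.668

142.67pt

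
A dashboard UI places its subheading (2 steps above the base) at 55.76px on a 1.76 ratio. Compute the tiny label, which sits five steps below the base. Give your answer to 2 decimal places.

1.07px

Moving from step +2 to step -5 is 7 steps down, so divide by r⁷.
55.76 ÷ 1.76⁷ = 55.76 ÷ 52.31048 ≈ 1.066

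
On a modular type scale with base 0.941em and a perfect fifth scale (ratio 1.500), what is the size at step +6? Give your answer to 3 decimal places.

Every step multiplies by the scale ratio.
0.941 × 1.500⁶ = 0.941 × 11.39062 ≈ 10.719

10.719em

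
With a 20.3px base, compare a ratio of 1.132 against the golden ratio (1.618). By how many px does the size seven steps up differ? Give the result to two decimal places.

At 1.132: 20.3 × 1.132⁷ = 48.3527px
Golden ratio: 20.3 × 1.618⁷ = 589.3125px
Difference: 589.3125 − 48.3527 = 540.9598px

540.96px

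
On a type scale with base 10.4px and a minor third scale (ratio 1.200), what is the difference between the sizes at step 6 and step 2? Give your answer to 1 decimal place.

16.1px

Step 2: 10.4 × 1.200² = 14.976px
Step 6: 10.4 × 1.200⁶ = 31.054px
Difference: 31.054 − 14.976 = 16.078px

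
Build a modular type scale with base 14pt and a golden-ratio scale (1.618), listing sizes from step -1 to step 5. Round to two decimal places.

Step -1: 14.0 ÷ 1.618 = 8.65
Step 0: 14pt
Step 1: 14.0 × 1.618 = 22.65
Step 2: 14.0 × 1.618² = 36.65
Step 3: 14.0 × 1.618³ = 59.30
Step 4: 14.0 × 1.618⁴ = 95.95
Step 5: 14.0 × 1.618⁵ = 155.25

8.65pt, 14.00pt, 22.65pt, 36.65pt, 59.30pt, 95.95pt, 155.25pt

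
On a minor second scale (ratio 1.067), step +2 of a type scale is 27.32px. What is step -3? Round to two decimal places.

19.75px

27.32 ÷ 1.067⁵ = 27.32 ÷ 1.38300 ≈ 19.754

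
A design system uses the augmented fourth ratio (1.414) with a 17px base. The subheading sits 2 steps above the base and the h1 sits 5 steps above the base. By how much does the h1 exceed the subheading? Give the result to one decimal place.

62.1px

Step 2: 17.0 × 1.414² = 33.990px
Step 5: 17.0 × 1.414⁵ = 96.094px
Difference: 96.094 − 33.990 = 62.104px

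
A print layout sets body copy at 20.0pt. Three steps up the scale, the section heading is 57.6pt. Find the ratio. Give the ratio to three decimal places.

r³ = 57.6 / 20.0, so r = (57.6/20.0)^(1/3).
r = 2.8800^(1/3) ≈ 1.4228

1.423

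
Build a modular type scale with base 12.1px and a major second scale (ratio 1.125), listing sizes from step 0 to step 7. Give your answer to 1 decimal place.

12.1px, 13.6px, 15.3px, 17.2px, 19.4px, 21.8px, 24.5px, 27.6px

Step 0: 12.1px
Step 1: 12.1 × 1.125 = 13.6
Step 2: 12.1 × 1.125² = 15.3
Step 3: 12.1 × 1.125³ = 17.2
Step 4: 12.1 × 1.125⁴ = 19.4
Step 5: 12.1 × 1.125⁵ = 21.8
Step 6: 12.1 × 1.125⁶ = 24.5
Step 7: 12.1 × 1.125⁷ = 27.6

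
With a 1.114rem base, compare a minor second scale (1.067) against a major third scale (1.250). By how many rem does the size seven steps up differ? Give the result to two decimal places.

3.56rem

Minor second: 1.114 × 1.067⁷ = 1.7540rem
Major third: 1.114 × 1.250⁷ = 5.3120rem
Difference: 5.3120 − 1.7540 = 3.5580rem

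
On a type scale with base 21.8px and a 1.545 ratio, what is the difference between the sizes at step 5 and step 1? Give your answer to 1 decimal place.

Step 1: 21.8 × 1.545 = 33.681px
Step 5: 21.8 × 1.545⁵ = 191.911px
Difference: 191.911 − 33.681 = 158.230px

158.2px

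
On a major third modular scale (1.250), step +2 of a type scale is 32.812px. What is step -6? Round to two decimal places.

5.50px

Moving from step +2 to step -6 is 8 steps down, so divide by r⁸.
32.812 ÷ 1.250⁸ = 32.812 ÷ 5.96046 ≈ 5.505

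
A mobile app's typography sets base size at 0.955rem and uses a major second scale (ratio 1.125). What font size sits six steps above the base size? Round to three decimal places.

0.955 × 1.125⁶ = 0.955 × 2.02729 ≈ 1.936

1.936rem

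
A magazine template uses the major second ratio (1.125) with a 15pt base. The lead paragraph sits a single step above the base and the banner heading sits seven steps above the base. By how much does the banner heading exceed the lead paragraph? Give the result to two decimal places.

17.34pt

Step 1: 15.0 × 1.125 = 16.8750pt
Step 7: 15.0 × 1.125⁷ = 34.2105pt
Difference: 34.2105 − 16.8750 = 17.3355pt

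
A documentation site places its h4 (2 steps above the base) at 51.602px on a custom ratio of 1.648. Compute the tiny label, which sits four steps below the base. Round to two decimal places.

2.58px

Moving from step +2 to step -4 is 6 steps down, so divide by r⁶.
51.602 ÷ 1.648⁶ = 51.602 ÷ 20.03287 ≈ 2.576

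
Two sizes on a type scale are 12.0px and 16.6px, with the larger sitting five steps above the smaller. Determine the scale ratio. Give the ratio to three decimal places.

1.067

The ratio satisfies 12.0 × r⁵ = 16.6, so r = (16.6 / 12.0)^(1/5).
r = 1.3833^(1/5) ≈ 1.0671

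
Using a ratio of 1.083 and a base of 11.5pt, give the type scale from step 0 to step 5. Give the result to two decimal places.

11.50pt, 12.45pt, 13.49pt, 14.61pt, 15.82pt, 17.13pt

Step 0: 11.5pt
Step 1: 11.5 × 1.083 = 12.45
Step 2: 11.5 × 1.083² = 13.49
Step 3: 11.5 × 1.083³ = 14.61
Step 4: 11.5 × 1.083⁴ = 15.82
Step 5: 11.5 × 1.083⁵ = 17.13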